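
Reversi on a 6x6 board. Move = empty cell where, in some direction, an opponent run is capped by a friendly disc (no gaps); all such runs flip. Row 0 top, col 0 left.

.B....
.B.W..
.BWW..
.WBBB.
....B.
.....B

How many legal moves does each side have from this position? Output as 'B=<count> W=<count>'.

-- B to move --
(0,2): no bracket -> illegal
(0,3): flips 2 -> legal
(0,4): no bracket -> illegal
(1,2): flips 2 -> legal
(1,4): flips 1 -> legal
(2,0): no bracket -> illegal
(2,4): flips 2 -> legal
(3,0): flips 1 -> legal
(4,0): no bracket -> illegal
(4,1): flips 1 -> legal
(4,2): no bracket -> illegal
B mobility = 6
-- W to move --
(0,0): flips 1 -> legal
(0,2): no bracket -> illegal
(1,0): no bracket -> illegal
(1,2): no bracket -> illegal
(2,0): flips 1 -> legal
(2,4): no bracket -> illegal
(2,5): no bracket -> illegal
(3,0): no bracket -> illegal
(3,5): flips 3 -> legal
(4,1): flips 1 -> legal
(4,2): flips 1 -> legal
(4,3): flips 1 -> legal
(4,5): flips 1 -> legal
(5,3): no bracket -> illegal
(5,4): no bracket -> illegal
W mobility = 7

Answer: B=6 W=7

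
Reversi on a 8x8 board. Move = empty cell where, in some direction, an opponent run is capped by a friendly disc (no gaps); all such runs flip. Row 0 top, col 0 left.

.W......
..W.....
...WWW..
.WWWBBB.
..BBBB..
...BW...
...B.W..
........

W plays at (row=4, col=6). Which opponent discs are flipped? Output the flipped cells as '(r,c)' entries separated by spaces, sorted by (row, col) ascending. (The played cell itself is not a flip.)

Dir NW: opp run (3,5) capped by W -> flip
Dir N: opp run (3,6), next='.' -> no flip
Dir NE: first cell '.' (not opp) -> no flip
Dir W: opp run (4,5) (4,4) (4,3) (4,2), next='.' -> no flip
Dir E: first cell '.' (not opp) -> no flip
Dir SW: first cell '.' (not opp) -> no flip
Dir S: first cell '.' (not opp) -> no flip
Dir SE: first cell '.' (not opp) -> no flip

Answer: (3,5)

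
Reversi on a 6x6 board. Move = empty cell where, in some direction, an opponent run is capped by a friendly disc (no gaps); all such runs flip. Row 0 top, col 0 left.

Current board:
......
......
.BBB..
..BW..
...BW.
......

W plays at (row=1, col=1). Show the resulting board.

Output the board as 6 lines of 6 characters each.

Place W at (1,1); scan 8 dirs for brackets.
Dir NW: first cell '.' (not opp) -> no flip
Dir N: first cell '.' (not opp) -> no flip
Dir NE: first cell '.' (not opp) -> no flip
Dir W: first cell '.' (not opp) -> no flip
Dir E: first cell '.' (not opp) -> no flip
Dir SW: first cell '.' (not opp) -> no flip
Dir S: opp run (2,1), next='.' -> no flip
Dir SE: opp run (2,2) capped by W -> flip
All flips: (2,2)

Answer: ......
.W....
.BWB..
..BW..
...BW.
......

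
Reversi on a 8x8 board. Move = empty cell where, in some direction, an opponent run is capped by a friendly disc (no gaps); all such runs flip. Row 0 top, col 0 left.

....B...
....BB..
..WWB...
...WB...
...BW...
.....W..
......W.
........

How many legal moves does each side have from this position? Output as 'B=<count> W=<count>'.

-- B to move --
(1,1): no bracket -> illegal
(1,2): flips 1 -> legal
(1,3): flips 2 -> legal
(2,1): flips 2 -> legal
(3,1): no bracket -> illegal
(3,2): flips 2 -> legal
(3,5): no bracket -> illegal
(4,2): flips 1 -> legal
(4,5): flips 1 -> legal
(4,6): no bracket -> illegal
(5,3): no bracket -> illegal
(5,4): flips 1 -> legal
(5,6): no bracket -> illegal
(5,7): no bracket -> illegal
(6,4): no bracket -> illegal
(6,5): no bracket -> illegal
(6,7): no bracket -> illegal
(7,5): no bracket -> illegal
(7,6): no bracket -> illegal
(7,7): no bracket -> illegal
B mobility = 7
-- W to move --
(0,3): no bracket -> illegal
(0,5): flips 1 -> legal
(0,6): flips 2 -> legal
(1,3): no bracket -> illegal
(1,6): no bracket -> illegal
(2,5): flips 1 -> legal
(2,6): no bracket -> illegal
(3,2): no bracket -> illegal
(3,5): flips 1 -> legal
(4,2): flips 1 -> legal
(4,5): flips 1 -> legal
(5,2): no bracket -> illegal
(5,3): flips 1 -> legal
(5,4): no bracket -> illegal
W mobility = 7

Answer: B=7 W=7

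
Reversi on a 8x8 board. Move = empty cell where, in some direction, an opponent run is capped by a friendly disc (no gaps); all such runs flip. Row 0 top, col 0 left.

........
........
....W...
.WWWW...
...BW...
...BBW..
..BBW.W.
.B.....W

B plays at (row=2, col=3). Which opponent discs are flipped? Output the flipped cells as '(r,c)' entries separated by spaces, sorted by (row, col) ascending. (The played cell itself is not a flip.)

Answer: (3,3)

Derivation:
Dir NW: first cell '.' (not opp) -> no flip
Dir N: first cell '.' (not opp) -> no flip
Dir NE: first cell '.' (not opp) -> no flip
Dir W: first cell '.' (not opp) -> no flip
Dir E: opp run (2,4), next='.' -> no flip
Dir SW: opp run (3,2), next='.' -> no flip
Dir S: opp run (3,3) capped by B -> flip
Dir SE: opp run (3,4), next='.' -> no flip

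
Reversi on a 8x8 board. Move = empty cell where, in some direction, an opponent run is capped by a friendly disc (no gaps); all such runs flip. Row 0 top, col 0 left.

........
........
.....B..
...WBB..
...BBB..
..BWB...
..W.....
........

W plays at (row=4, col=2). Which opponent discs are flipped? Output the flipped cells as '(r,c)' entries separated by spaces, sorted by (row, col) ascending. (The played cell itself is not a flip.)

Answer: (5,2)

Derivation:
Dir NW: first cell '.' (not opp) -> no flip
Dir N: first cell '.' (not opp) -> no flip
Dir NE: first cell 'W' (not opp) -> no flip
Dir W: first cell '.' (not opp) -> no flip
Dir E: opp run (4,3) (4,4) (4,5), next='.' -> no flip
Dir SW: first cell '.' (not opp) -> no flip
Dir S: opp run (5,2) capped by W -> flip
Dir SE: first cell 'W' (not opp) -> no flip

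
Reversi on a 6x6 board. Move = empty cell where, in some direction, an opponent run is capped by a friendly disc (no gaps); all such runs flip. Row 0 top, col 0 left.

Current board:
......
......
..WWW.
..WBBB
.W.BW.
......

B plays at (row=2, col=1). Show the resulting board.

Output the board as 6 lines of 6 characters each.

Place B at (2,1); scan 8 dirs for brackets.
Dir NW: first cell '.' (not opp) -> no flip
Dir N: first cell '.' (not opp) -> no flip
Dir NE: first cell '.' (not opp) -> no flip
Dir W: first cell '.' (not opp) -> no flip
Dir E: opp run (2,2) (2,3) (2,4), next='.' -> no flip
Dir SW: first cell '.' (not opp) -> no flip
Dir S: first cell '.' (not opp) -> no flip
Dir SE: opp run (3,2) capped by B -> flip
All flips: (3,2)

Answer: ......
......
.BWWW.
..BBBB
.W.BW.
......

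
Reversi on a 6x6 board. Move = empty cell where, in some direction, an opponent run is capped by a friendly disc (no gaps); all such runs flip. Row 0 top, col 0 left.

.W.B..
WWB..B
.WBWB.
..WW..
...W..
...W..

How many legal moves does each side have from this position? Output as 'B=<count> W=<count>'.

-- B to move --
(0,0): flips 1 -> legal
(0,2): no bracket -> illegal
(1,3): no bracket -> illegal
(1,4): no bracket -> illegal
(2,0): flips 1 -> legal
(3,0): flips 1 -> legal
(3,1): no bracket -> illegal
(3,4): flips 1 -> legal
(4,1): no bracket -> illegal
(4,2): flips 2 -> legal
(4,4): flips 1 -> legal
(5,2): no bracket -> illegal
(5,4): no bracket -> illegal
B mobility = 6
-- W to move --
(0,2): flips 2 -> legal
(0,4): no bracket -> illegal
(0,5): no bracket -> illegal
(1,3): flips 1 -> legal
(1,4): no bracket -> illegal
(2,5): flips 1 -> legal
(3,1): no bracket -> illegal
(3,4): no bracket -> illegal
(3,5): no bracket -> illegal
W mobility = 3

Answer: B=6 W=3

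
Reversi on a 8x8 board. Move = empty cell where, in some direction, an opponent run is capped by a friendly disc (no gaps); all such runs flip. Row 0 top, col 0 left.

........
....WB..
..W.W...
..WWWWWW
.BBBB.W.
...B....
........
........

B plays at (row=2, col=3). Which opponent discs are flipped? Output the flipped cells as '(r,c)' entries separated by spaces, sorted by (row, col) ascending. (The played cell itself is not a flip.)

Dir NW: first cell '.' (not opp) -> no flip
Dir N: first cell '.' (not opp) -> no flip
Dir NE: opp run (1,4), next='.' -> no flip
Dir W: opp run (2,2), next='.' -> no flip
Dir E: opp run (2,4), next='.' -> no flip
Dir SW: opp run (3,2) capped by B -> flip
Dir S: opp run (3,3) capped by B -> flip
Dir SE: opp run (3,4), next='.' -> no flip

Answer: (3,2) (3,3)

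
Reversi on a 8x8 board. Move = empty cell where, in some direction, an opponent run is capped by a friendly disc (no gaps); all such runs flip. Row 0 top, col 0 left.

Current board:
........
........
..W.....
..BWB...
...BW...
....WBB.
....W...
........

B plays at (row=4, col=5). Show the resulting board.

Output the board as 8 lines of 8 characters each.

Answer: ........
........
..W.....
..BWB...
...BBB..
....WBB.
....W...
........

Derivation:
Place B at (4,5); scan 8 dirs for brackets.
Dir NW: first cell 'B' (not opp) -> no flip
Dir N: first cell '.' (not opp) -> no flip
Dir NE: first cell '.' (not opp) -> no flip
Dir W: opp run (4,4) capped by B -> flip
Dir E: first cell '.' (not opp) -> no flip
Dir SW: opp run (5,4), next='.' -> no flip
Dir S: first cell 'B' (not opp) -> no flip
Dir SE: first cell 'B' (not opp) -> no flip
All flips: (4,4)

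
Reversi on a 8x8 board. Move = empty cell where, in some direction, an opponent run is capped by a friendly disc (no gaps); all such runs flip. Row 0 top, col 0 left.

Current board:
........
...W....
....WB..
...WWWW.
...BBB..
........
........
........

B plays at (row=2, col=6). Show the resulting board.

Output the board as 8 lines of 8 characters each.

Answer: ........
...W....
....WBB.
...WWBW.
...BBB..
........
........
........

Derivation:
Place B at (2,6); scan 8 dirs for brackets.
Dir NW: first cell '.' (not opp) -> no flip
Dir N: first cell '.' (not opp) -> no flip
Dir NE: first cell '.' (not opp) -> no flip
Dir W: first cell 'B' (not opp) -> no flip
Dir E: first cell '.' (not opp) -> no flip
Dir SW: opp run (3,5) capped by B -> flip
Dir S: opp run (3,6), next='.' -> no flip
Dir SE: first cell '.' (not opp) -> no flip
All flips: (3,5)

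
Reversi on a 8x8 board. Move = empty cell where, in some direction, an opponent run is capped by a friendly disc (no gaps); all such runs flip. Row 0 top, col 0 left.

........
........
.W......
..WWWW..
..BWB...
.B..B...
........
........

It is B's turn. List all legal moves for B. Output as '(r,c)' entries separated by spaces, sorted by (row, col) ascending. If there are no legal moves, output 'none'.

Answer: (1,0) (2,2) (2,4) (2,6)

Derivation:
(1,0): flips 3 -> legal
(1,1): no bracket -> illegal
(1,2): no bracket -> illegal
(2,0): no bracket -> illegal
(2,2): flips 2 -> legal
(2,3): no bracket -> illegal
(2,4): flips 2 -> legal
(2,5): no bracket -> illegal
(2,6): flips 1 -> legal
(3,0): no bracket -> illegal
(3,1): no bracket -> illegal
(3,6): no bracket -> illegal
(4,1): no bracket -> illegal
(4,5): no bracket -> illegal
(4,6): no bracket -> illegal
(5,2): no bracket -> illegal
(5,3): no bracket -> illegal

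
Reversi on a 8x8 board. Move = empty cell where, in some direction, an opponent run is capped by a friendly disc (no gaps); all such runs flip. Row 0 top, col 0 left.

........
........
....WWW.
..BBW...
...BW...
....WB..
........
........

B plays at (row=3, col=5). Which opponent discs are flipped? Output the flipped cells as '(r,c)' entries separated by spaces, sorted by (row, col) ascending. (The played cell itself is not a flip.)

Answer: (3,4)

Derivation:
Dir NW: opp run (2,4), next='.' -> no flip
Dir N: opp run (2,5), next='.' -> no flip
Dir NE: opp run (2,6), next='.' -> no flip
Dir W: opp run (3,4) capped by B -> flip
Dir E: first cell '.' (not opp) -> no flip
Dir SW: opp run (4,4), next='.' -> no flip
Dir S: first cell '.' (not opp) -> no flip
Dir SE: first cell '.' (not opp) -> no flip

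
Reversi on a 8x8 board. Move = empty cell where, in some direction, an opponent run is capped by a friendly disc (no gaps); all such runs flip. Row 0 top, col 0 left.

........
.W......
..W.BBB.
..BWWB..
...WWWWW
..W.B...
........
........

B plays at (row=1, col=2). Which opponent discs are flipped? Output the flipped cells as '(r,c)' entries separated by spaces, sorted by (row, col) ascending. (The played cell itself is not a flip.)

Dir NW: first cell '.' (not opp) -> no flip
Dir N: first cell '.' (not opp) -> no flip
Dir NE: first cell '.' (not opp) -> no flip
Dir W: opp run (1,1), next='.' -> no flip
Dir E: first cell '.' (not opp) -> no flip
Dir SW: first cell '.' (not opp) -> no flip
Dir S: opp run (2,2) capped by B -> flip
Dir SE: first cell '.' (not opp) -> no flip

Answer: (2,2)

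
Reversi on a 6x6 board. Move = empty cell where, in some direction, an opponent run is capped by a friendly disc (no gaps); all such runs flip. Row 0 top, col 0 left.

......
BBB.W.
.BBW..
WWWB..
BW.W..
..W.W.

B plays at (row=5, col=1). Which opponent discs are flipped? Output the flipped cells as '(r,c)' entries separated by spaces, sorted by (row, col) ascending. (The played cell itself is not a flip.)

Dir NW: first cell 'B' (not opp) -> no flip
Dir N: opp run (4,1) (3,1) capped by B -> flip
Dir NE: first cell '.' (not opp) -> no flip
Dir W: first cell '.' (not opp) -> no flip
Dir E: opp run (5,2), next='.' -> no flip
Dir SW: edge -> no flip
Dir S: edge -> no flip
Dir SE: edge -> no flip

Answer: (3,1) (4,1)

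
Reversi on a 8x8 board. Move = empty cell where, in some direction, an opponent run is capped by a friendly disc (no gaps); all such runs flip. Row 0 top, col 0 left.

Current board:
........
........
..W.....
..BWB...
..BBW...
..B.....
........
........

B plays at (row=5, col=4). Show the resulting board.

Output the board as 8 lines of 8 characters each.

Answer: ........
........
..W.....
..BWB...
..BBB...
..B.B...
........
........

Derivation:
Place B at (5,4); scan 8 dirs for brackets.
Dir NW: first cell 'B' (not opp) -> no flip
Dir N: opp run (4,4) capped by B -> flip
Dir NE: first cell '.' (not opp) -> no flip
Dir W: first cell '.' (not opp) -> no flip
Dir E: first cell '.' (not opp) -> no flip
Dir SW: first cell '.' (not opp) -> no flip
Dir S: first cell '.' (not opp) -> no flip
Dir SE: first cell '.' (not opp) -> no flip
All flips: (4,4)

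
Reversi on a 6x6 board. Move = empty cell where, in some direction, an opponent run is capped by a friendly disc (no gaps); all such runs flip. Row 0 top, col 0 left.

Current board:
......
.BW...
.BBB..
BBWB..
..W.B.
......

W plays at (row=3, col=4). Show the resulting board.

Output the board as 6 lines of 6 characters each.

Place W at (3,4); scan 8 dirs for brackets.
Dir NW: opp run (2,3) capped by W -> flip
Dir N: first cell '.' (not opp) -> no flip
Dir NE: first cell '.' (not opp) -> no flip
Dir W: opp run (3,3) capped by W -> flip
Dir E: first cell '.' (not opp) -> no flip
Dir SW: first cell '.' (not opp) -> no flip
Dir S: opp run (4,4), next='.' -> no flip
Dir SE: first cell '.' (not opp) -> no flip
All flips: (2,3) (3,3)

Answer: ......
.BW...
.BBW..
BBWWW.
..W.B.
......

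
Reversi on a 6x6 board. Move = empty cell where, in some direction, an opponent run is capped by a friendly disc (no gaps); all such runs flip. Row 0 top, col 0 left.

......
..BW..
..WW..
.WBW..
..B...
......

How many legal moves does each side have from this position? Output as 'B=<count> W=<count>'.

Answer: B=5 W=7

Derivation:
-- B to move --
(0,2): no bracket -> illegal
(0,3): no bracket -> illegal
(0,4): no bracket -> illegal
(1,1): no bracket -> illegal
(1,4): flips 2 -> legal
(2,0): flips 1 -> legal
(2,1): no bracket -> illegal
(2,4): flips 1 -> legal
(3,0): flips 1 -> legal
(3,4): flips 2 -> legal
(4,0): no bracket -> illegal
(4,1): no bracket -> illegal
(4,3): no bracket -> illegal
(4,4): no bracket -> illegal
B mobility = 5
-- W to move --
(0,1): flips 1 -> legal
(0,2): flips 1 -> legal
(0,3): no bracket -> illegal
(1,1): flips 1 -> legal
(2,1): no bracket -> illegal
(4,1): flips 1 -> legal
(4,3): no bracket -> illegal
(5,1): flips 1 -> legal
(5,2): flips 2 -> legal
(5,3): flips 1 -> legal
W mobility = 7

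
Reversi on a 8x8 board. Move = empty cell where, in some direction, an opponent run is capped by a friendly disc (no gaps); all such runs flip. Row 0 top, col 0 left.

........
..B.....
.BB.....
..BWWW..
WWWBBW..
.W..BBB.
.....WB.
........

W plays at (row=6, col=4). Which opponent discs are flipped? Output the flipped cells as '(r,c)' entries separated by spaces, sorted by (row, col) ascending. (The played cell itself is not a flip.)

Dir NW: first cell '.' (not opp) -> no flip
Dir N: opp run (5,4) (4,4) capped by W -> flip
Dir NE: opp run (5,5), next='.' -> no flip
Dir W: first cell '.' (not opp) -> no flip
Dir E: first cell 'W' (not opp) -> no flip
Dir SW: first cell '.' (not opp) -> no flip
Dir S: first cell '.' (not opp) -> no flip
Dir SE: first cell '.' (not opp) -> no flip

Answer: (4,4) (5,4)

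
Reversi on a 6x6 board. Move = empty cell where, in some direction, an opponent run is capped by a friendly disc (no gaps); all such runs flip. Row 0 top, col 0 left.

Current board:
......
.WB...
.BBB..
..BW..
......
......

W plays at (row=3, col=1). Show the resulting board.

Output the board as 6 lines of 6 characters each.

Place W at (3,1); scan 8 dirs for brackets.
Dir NW: first cell '.' (not opp) -> no flip
Dir N: opp run (2,1) capped by W -> flip
Dir NE: opp run (2,2), next='.' -> no flip
Dir W: first cell '.' (not opp) -> no flip
Dir E: opp run (3,2) capped by W -> flip
Dir SW: first cell '.' (not opp) -> no flip
Dir S: first cell '.' (not opp) -> no flip
Dir SE: first cell '.' (not opp) -> no flip
All flips: (2,1) (3,2)

Answer: ......
.WB...
.WBB..
.WWW..
......
......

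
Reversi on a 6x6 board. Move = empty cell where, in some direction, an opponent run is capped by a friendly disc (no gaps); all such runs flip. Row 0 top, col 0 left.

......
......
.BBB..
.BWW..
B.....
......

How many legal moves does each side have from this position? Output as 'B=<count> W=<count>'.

-- B to move --
(2,4): no bracket -> illegal
(3,4): flips 2 -> legal
(4,1): flips 1 -> legal
(4,2): flips 1 -> legal
(4,3): flips 2 -> legal
(4,4): flips 1 -> legal
B mobility = 5
-- W to move --
(1,0): flips 1 -> legal
(1,1): flips 1 -> legal
(1,2): flips 1 -> legal
(1,3): flips 1 -> legal
(1,4): flips 1 -> legal
(2,0): no bracket -> illegal
(2,4): no bracket -> illegal
(3,0): flips 1 -> legal
(3,4): no bracket -> illegal
(4,1): no bracket -> illegal
(4,2): no bracket -> illegal
(5,0): no bracket -> illegal
(5,1): no bracket -> illegal
W mobility = 6

Answer: B=5 W=6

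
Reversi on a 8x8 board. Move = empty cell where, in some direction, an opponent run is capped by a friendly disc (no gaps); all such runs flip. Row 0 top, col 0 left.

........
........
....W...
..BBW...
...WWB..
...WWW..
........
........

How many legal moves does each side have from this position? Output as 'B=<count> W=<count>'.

-- B to move --
(1,3): no bracket -> illegal
(1,4): no bracket -> illegal
(1,5): flips 1 -> legal
(2,3): flips 1 -> legal
(2,5): no bracket -> illegal
(3,5): flips 1 -> legal
(4,2): flips 2 -> legal
(4,6): no bracket -> illegal
(5,2): no bracket -> illegal
(5,6): no bracket -> illegal
(6,2): no bracket -> illegal
(6,3): flips 3 -> legal
(6,4): no bracket -> illegal
(6,5): flips 3 -> legal
(6,6): flips 2 -> legal
B mobility = 7
-- W to move --
(2,1): flips 1 -> legal
(2,2): flips 1 -> legal
(2,3): flips 1 -> legal
(3,1): flips 2 -> legal
(3,5): flips 1 -> legal
(3,6): flips 1 -> legal
(4,1): no bracket -> illegal
(4,2): flips 1 -> legal
(4,6): flips 1 -> legal
(5,6): flips 1 -> legal
W mobility = 9

Answer: B=7 W=9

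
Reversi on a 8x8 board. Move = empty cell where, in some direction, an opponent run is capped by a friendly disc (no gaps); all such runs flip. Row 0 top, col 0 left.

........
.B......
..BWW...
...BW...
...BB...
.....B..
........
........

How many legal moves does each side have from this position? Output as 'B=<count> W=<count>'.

Answer: B=5 W=6

Derivation:
-- B to move --
(1,2): no bracket -> illegal
(1,3): flips 1 -> legal
(1,4): flips 2 -> legal
(1,5): flips 1 -> legal
(2,5): flips 3 -> legal
(3,2): no bracket -> illegal
(3,5): flips 1 -> legal
(4,5): no bracket -> illegal
B mobility = 5
-- W to move --
(0,0): no bracket -> illegal
(0,1): no bracket -> illegal
(0,2): no bracket -> illegal
(1,0): no bracket -> illegal
(1,2): no bracket -> illegal
(1,3): no bracket -> illegal
(2,0): no bracket -> illegal
(2,1): flips 1 -> legal
(3,1): no bracket -> illegal
(3,2): flips 1 -> legal
(3,5): no bracket -> illegal
(4,2): flips 1 -> legal
(4,5): no bracket -> illegal
(4,6): no bracket -> illegal
(5,2): flips 1 -> legal
(5,3): flips 2 -> legal
(5,4): flips 1 -> legal
(5,6): no bracket -> illegal
(6,4): no bracket -> illegal
(6,5): no bracket -> illegal
(6,6): no bracket -> illegal
W mobility = 6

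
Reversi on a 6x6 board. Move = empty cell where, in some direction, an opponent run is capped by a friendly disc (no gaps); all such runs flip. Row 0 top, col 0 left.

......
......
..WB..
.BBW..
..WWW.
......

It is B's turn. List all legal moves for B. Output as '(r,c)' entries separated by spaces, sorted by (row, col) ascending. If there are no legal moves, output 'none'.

Answer: (1,2) (1,3) (2,1) (3,4) (5,2) (5,3) (5,4)

Derivation:
(1,1): no bracket -> illegal
(1,2): flips 1 -> legal
(1,3): flips 1 -> legal
(2,1): flips 1 -> legal
(2,4): no bracket -> illegal
(3,4): flips 1 -> legal
(3,5): no bracket -> illegal
(4,1): no bracket -> illegal
(4,5): no bracket -> illegal
(5,1): no bracket -> illegal
(5,2): flips 1 -> legal
(5,3): flips 3 -> legal
(5,4): flips 1 -> legal
(5,5): no bracket -> illegal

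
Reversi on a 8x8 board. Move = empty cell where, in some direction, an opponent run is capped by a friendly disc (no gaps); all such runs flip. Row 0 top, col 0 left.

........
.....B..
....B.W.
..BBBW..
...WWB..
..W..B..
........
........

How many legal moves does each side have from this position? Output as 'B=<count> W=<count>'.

-- B to move --
(1,6): no bracket -> illegal
(1,7): no bracket -> illegal
(2,5): flips 1 -> legal
(2,7): no bracket -> illegal
(3,6): flips 1 -> legal
(3,7): flips 1 -> legal
(4,1): no bracket -> illegal
(4,2): flips 2 -> legal
(4,6): flips 1 -> legal
(5,1): no bracket -> illegal
(5,3): flips 1 -> legal
(5,4): flips 2 -> legal
(6,1): flips 2 -> legal
(6,2): no bracket -> illegal
(6,3): no bracket -> illegal
B mobility = 8
-- W to move --
(0,4): flips 1 -> legal
(0,5): no bracket -> illegal
(0,6): no bracket -> illegal
(1,3): flips 1 -> legal
(1,4): flips 2 -> legal
(1,6): no bracket -> illegal
(2,1): flips 1 -> legal
(2,2): flips 1 -> legal
(2,3): flips 1 -> legal
(2,5): flips 1 -> legal
(3,1): flips 3 -> legal
(3,6): no bracket -> illegal
(4,1): no bracket -> illegal
(4,2): no bracket -> illegal
(4,6): flips 1 -> legal
(5,4): no bracket -> illegal
(5,6): no bracket -> illegal
(6,4): no bracket -> illegal
(6,5): flips 2 -> legal
(6,6): flips 1 -> legal
W mobility = 11

Answer: B=8 W=11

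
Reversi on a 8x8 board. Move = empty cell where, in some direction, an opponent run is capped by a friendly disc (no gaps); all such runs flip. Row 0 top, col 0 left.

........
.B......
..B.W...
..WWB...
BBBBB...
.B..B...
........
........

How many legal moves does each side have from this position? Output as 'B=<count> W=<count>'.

-- B to move --
(1,3): no bracket -> illegal
(1,4): flips 1 -> legal
(1,5): flips 2 -> legal
(2,1): flips 1 -> legal
(2,3): flips 2 -> legal
(2,5): no bracket -> illegal
(3,1): flips 2 -> legal
(3,5): no bracket -> illegal
B mobility = 5
-- W to move --
(0,0): flips 2 -> legal
(0,1): no bracket -> illegal
(0,2): no bracket -> illegal
(1,0): no bracket -> illegal
(1,2): flips 1 -> legal
(1,3): no bracket -> illegal
(2,0): no bracket -> illegal
(2,1): no bracket -> illegal
(2,3): no bracket -> illegal
(2,5): no bracket -> illegal
(3,0): no bracket -> illegal
(3,1): no bracket -> illegal
(3,5): flips 1 -> legal
(4,5): no bracket -> illegal
(5,0): flips 1 -> legal
(5,2): flips 1 -> legal
(5,3): flips 1 -> legal
(5,5): flips 1 -> legal
(6,0): flips 2 -> legal
(6,1): no bracket -> illegal
(6,2): no bracket -> illegal
(6,3): no bracket -> illegal
(6,4): flips 3 -> legal
(6,5): flips 2 -> legal
W mobility = 10

Answer: B=5 W=10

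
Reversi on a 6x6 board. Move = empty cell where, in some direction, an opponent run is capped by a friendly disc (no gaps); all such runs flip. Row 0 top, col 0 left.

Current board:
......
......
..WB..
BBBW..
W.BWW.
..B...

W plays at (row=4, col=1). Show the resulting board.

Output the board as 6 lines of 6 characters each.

Answer: ......
......
..WB..
BBBW..
WWWWW.
..B...

Derivation:
Place W at (4,1); scan 8 dirs for brackets.
Dir NW: opp run (3,0), next=edge -> no flip
Dir N: opp run (3,1), next='.' -> no flip
Dir NE: opp run (3,2) (2,3), next='.' -> no flip
Dir W: first cell 'W' (not opp) -> no flip
Dir E: opp run (4,2) capped by W -> flip
Dir SW: first cell '.' (not opp) -> no flip
Dir S: first cell '.' (not opp) -> no flip
Dir SE: opp run (5,2), next=edge -> no flip
All flips: (4,2)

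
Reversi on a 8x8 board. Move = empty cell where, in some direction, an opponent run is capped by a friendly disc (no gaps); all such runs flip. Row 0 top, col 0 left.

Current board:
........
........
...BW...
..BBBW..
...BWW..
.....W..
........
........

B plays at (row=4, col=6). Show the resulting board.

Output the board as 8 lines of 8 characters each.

Place B at (4,6); scan 8 dirs for brackets.
Dir NW: opp run (3,5) (2,4), next='.' -> no flip
Dir N: first cell '.' (not opp) -> no flip
Dir NE: first cell '.' (not opp) -> no flip
Dir W: opp run (4,5) (4,4) capped by B -> flip
Dir E: first cell '.' (not opp) -> no flip
Dir SW: opp run (5,5), next='.' -> no flip
Dir S: first cell '.' (not opp) -> no flip
Dir SE: first cell '.' (not opp) -> no flip
All flips: (4,4) (4,5)

Answer: ........
........
...BW...
..BBBW..
...BBBB.
.....W..
........
........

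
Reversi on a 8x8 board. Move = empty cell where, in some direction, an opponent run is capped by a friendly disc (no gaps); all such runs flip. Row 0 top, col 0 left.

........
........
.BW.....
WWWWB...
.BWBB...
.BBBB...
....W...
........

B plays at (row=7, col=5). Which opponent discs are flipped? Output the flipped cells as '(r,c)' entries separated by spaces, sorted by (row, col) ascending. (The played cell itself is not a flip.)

Answer: (6,4)

Derivation:
Dir NW: opp run (6,4) capped by B -> flip
Dir N: first cell '.' (not opp) -> no flip
Dir NE: first cell '.' (not opp) -> no flip
Dir W: first cell '.' (not opp) -> no flip
Dir E: first cell '.' (not opp) -> no flip
Dir SW: edge -> no flip
Dir S: edge -> no flip
Dir SE: edge -> no flip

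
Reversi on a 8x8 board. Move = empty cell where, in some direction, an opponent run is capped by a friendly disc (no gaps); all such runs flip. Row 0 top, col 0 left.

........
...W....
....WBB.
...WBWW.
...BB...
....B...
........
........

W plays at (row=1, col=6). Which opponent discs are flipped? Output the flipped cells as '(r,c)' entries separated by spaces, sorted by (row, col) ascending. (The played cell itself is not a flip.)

Answer: (2,6)

Derivation:
Dir NW: first cell '.' (not opp) -> no flip
Dir N: first cell '.' (not opp) -> no flip
Dir NE: first cell '.' (not opp) -> no flip
Dir W: first cell '.' (not opp) -> no flip
Dir E: first cell '.' (not opp) -> no flip
Dir SW: opp run (2,5) (3,4) (4,3), next='.' -> no flip
Dir S: opp run (2,6) capped by W -> flip
Dir SE: first cell '.' (not opp) -> no flip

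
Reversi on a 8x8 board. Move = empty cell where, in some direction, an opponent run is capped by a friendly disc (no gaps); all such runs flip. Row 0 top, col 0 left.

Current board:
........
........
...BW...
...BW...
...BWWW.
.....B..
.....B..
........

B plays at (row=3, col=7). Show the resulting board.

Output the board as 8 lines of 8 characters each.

Place B at (3,7); scan 8 dirs for brackets.
Dir NW: first cell '.' (not opp) -> no flip
Dir N: first cell '.' (not opp) -> no flip
Dir NE: edge -> no flip
Dir W: first cell '.' (not opp) -> no flip
Dir E: edge -> no flip
Dir SW: opp run (4,6) capped by B -> flip
Dir S: first cell '.' (not opp) -> no flip
Dir SE: edge -> no flip
All flips: (4,6)

Answer: ........
........
...BW...
...BW..B
...BWWB.
.....B..
.....B..
........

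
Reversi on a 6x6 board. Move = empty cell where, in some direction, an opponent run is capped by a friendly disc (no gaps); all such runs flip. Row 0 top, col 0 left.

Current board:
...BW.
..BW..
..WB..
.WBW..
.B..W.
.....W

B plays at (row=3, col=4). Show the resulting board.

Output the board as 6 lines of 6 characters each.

Place B at (3,4); scan 8 dirs for brackets.
Dir NW: first cell 'B' (not opp) -> no flip
Dir N: first cell '.' (not opp) -> no flip
Dir NE: first cell '.' (not opp) -> no flip
Dir W: opp run (3,3) capped by B -> flip
Dir E: first cell '.' (not opp) -> no flip
Dir SW: first cell '.' (not opp) -> no flip
Dir S: opp run (4,4), next='.' -> no flip
Dir SE: first cell '.' (not opp) -> no flip
All flips: (3,3)

Answer: ...BW.
..BW..
..WB..
.WBBB.
.B..W.
.....W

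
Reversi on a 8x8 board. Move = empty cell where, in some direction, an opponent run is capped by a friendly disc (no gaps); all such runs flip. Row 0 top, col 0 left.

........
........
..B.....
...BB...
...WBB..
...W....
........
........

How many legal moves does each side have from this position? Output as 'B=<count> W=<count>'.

-- B to move --
(3,2): no bracket -> illegal
(4,2): flips 1 -> legal
(5,2): flips 1 -> legal
(5,4): no bracket -> illegal
(6,2): flips 1 -> legal
(6,3): flips 2 -> legal
(6,4): no bracket -> illegal
B mobility = 4
-- W to move --
(1,1): no bracket -> illegal
(1,2): no bracket -> illegal
(1,3): no bracket -> illegal
(2,1): no bracket -> illegal
(2,3): flips 1 -> legal
(2,4): no bracket -> illegal
(2,5): flips 1 -> legal
(3,1): no bracket -> illegal
(3,2): no bracket -> illegal
(3,5): flips 1 -> legal
(3,6): no bracket -> illegal
(4,2): no bracket -> illegal
(4,6): flips 2 -> legal
(5,4): no bracket -> illegal
(5,5): no bracket -> illegal
(5,6): no bracket -> illegal
W mobility = 4

Answer: B=4 W=4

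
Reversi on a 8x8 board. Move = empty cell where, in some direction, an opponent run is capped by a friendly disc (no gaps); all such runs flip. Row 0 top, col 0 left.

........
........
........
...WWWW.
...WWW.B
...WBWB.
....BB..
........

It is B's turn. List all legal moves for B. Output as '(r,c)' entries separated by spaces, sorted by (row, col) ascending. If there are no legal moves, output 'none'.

Answer: (2,3) (2,4) (2,5) (2,7) (3,2) (4,2) (4,6) (5,2)

Derivation:
(2,2): no bracket -> illegal
(2,3): flips 2 -> legal
(2,4): flips 2 -> legal
(2,5): flips 4 -> legal
(2,6): no bracket -> illegal
(2,7): flips 2 -> legal
(3,2): flips 1 -> legal
(3,7): no bracket -> illegal
(4,2): flips 1 -> legal
(4,6): flips 1 -> legal
(5,2): flips 1 -> legal
(6,2): no bracket -> illegal
(6,3): no bracket -> illegal
(6,6): no bracket -> illegal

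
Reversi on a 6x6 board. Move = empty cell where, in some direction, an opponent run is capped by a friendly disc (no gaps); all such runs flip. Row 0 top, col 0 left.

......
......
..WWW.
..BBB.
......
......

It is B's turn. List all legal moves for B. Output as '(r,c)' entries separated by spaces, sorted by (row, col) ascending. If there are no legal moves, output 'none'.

Answer: (1,1) (1,2) (1,3) (1,4) (1,5)

Derivation:
(1,1): flips 1 -> legal
(1,2): flips 2 -> legal
(1,3): flips 1 -> legal
(1,4): flips 2 -> legal
(1,5): flips 1 -> legal
(2,1): no bracket -> illegal
(2,5): no bracket -> illegal
(3,1): no bracket -> illegal
(3,5): no bracket -> illegal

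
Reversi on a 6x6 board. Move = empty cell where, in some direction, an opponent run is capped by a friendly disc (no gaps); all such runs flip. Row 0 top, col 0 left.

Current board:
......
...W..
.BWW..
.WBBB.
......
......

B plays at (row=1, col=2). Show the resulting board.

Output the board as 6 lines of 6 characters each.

Place B at (1,2); scan 8 dirs for brackets.
Dir NW: first cell '.' (not opp) -> no flip
Dir N: first cell '.' (not opp) -> no flip
Dir NE: first cell '.' (not opp) -> no flip
Dir W: first cell '.' (not opp) -> no flip
Dir E: opp run (1,3), next='.' -> no flip
Dir SW: first cell 'B' (not opp) -> no flip
Dir S: opp run (2,2) capped by B -> flip
Dir SE: opp run (2,3) capped by B -> flip
All flips: (2,2) (2,3)

Answer: ......
..BW..
.BBB..
.WBBB.
......
......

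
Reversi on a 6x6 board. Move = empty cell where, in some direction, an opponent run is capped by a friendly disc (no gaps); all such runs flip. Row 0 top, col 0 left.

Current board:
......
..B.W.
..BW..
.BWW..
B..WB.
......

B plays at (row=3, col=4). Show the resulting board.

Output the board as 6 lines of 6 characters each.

Answer: ......
..B.W.
..BB..
.BBBB.
B..WB.
......

Derivation:
Place B at (3,4); scan 8 dirs for brackets.
Dir NW: opp run (2,3) capped by B -> flip
Dir N: first cell '.' (not opp) -> no flip
Dir NE: first cell '.' (not opp) -> no flip
Dir W: opp run (3,3) (3,2) capped by B -> flip
Dir E: first cell '.' (not opp) -> no flip
Dir SW: opp run (4,3), next='.' -> no flip
Dir S: first cell 'B' (not opp) -> no flip
Dir SE: first cell '.' (not opp) -> no flip
All flips: (2,3) (3,2) (3,3)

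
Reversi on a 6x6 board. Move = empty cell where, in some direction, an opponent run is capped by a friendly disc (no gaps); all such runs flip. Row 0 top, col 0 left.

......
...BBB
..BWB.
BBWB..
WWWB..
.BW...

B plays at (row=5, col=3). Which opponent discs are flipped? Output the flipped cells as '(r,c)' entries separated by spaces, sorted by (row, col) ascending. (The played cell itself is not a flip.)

Answer: (4,2) (5,2)

Derivation:
Dir NW: opp run (4,2) capped by B -> flip
Dir N: first cell 'B' (not opp) -> no flip
Dir NE: first cell '.' (not opp) -> no flip
Dir W: opp run (5,2) capped by B -> flip
Dir E: first cell '.' (not opp) -> no flip
Dir SW: edge -> no flip
Dir S: edge -> no flip
Dir SE: edge -> no flip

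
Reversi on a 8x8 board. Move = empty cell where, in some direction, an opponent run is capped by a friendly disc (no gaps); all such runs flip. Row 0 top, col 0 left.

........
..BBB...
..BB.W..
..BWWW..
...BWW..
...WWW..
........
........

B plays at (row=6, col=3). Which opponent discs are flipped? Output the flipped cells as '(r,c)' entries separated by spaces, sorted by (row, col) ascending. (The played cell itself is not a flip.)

Answer: (5,3)

Derivation:
Dir NW: first cell '.' (not opp) -> no flip
Dir N: opp run (5,3) capped by B -> flip
Dir NE: opp run (5,4) (4,5), next='.' -> no flip
Dir W: first cell '.' (not opp) -> no flip
Dir E: first cell '.' (not opp) -> no flip
Dir SW: first cell '.' (not opp) -> no flip
Dir S: first cell '.' (not opp) -> no flip
Dir SE: first cell '.' (not opp) -> no flip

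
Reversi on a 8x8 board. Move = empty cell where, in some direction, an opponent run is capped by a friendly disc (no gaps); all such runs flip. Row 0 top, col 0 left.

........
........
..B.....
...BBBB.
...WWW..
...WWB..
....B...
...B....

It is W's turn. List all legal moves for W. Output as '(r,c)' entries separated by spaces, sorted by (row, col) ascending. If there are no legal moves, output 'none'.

Answer: (1,1) (2,3) (2,4) (2,5) (2,6) (2,7) (5,6) (6,5) (6,6) (7,4) (7,5)

Derivation:
(1,1): flips 2 -> legal
(1,2): no bracket -> illegal
(1,3): no bracket -> illegal
(2,1): no bracket -> illegal
(2,3): flips 2 -> legal
(2,4): flips 1 -> legal
(2,5): flips 2 -> legal
(2,6): flips 1 -> legal
(2,7): flips 1 -> legal
(3,1): no bracket -> illegal
(3,2): no bracket -> illegal
(3,7): no bracket -> illegal
(4,2): no bracket -> illegal
(4,6): no bracket -> illegal
(4,7): no bracket -> illegal
(5,6): flips 1 -> legal
(6,2): no bracket -> illegal
(6,3): no bracket -> illegal
(6,5): flips 1 -> legal
(6,6): flips 1 -> legal
(7,2): no bracket -> illegal
(7,4): flips 1 -> legal
(7,5): flips 1 -> legal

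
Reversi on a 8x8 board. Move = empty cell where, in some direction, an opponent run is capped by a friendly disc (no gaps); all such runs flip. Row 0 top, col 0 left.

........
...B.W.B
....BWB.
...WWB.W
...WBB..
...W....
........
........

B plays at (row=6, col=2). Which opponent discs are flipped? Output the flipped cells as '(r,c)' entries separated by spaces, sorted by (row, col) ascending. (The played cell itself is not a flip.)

Dir NW: first cell '.' (not opp) -> no flip
Dir N: first cell '.' (not opp) -> no flip
Dir NE: opp run (5,3) capped by B -> flip
Dir W: first cell '.' (not opp) -> no flip
Dir E: first cell '.' (not opp) -> no flip
Dir SW: first cell '.' (not opp) -> no flip
Dir S: first cell '.' (not opp) -> no flip
Dir SE: first cell '.' (not opp) -> no flip

Answer: (5,3)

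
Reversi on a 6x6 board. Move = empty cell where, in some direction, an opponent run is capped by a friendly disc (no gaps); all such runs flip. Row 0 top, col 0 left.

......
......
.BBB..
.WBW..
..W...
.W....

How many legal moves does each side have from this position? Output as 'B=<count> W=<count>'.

Answer: B=7 W=3

Derivation:
-- B to move --
(2,0): no bracket -> illegal
(2,4): no bracket -> illegal
(3,0): flips 1 -> legal
(3,4): flips 1 -> legal
(4,0): flips 1 -> legal
(4,1): flips 1 -> legal
(4,3): flips 1 -> legal
(4,4): flips 1 -> legal
(5,0): no bracket -> illegal
(5,2): flips 1 -> legal
(5,3): no bracket -> illegal
B mobility = 7
-- W to move --
(1,0): no bracket -> illegal
(1,1): flips 2 -> legal
(1,2): flips 2 -> legal
(1,3): flips 2 -> legal
(1,4): no bracket -> illegal
(2,0): no bracket -> illegal
(2,4): no bracket -> illegal
(3,0): no bracket -> illegal
(3,4): no bracket -> illegal
(4,1): no bracket -> illegal
(4,3): no bracket -> illegal
W mobility = 3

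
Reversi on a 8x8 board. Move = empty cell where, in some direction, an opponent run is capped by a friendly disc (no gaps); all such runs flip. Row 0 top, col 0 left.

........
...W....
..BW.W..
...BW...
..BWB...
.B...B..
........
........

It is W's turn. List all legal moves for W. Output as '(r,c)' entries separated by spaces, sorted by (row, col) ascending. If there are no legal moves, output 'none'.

(1,1): no bracket -> illegal
(1,2): no bracket -> illegal
(2,1): flips 1 -> legal
(2,4): no bracket -> illegal
(3,1): flips 1 -> legal
(3,2): flips 1 -> legal
(3,5): no bracket -> illegal
(4,0): no bracket -> illegal
(4,1): flips 1 -> legal
(4,5): flips 1 -> legal
(4,6): no bracket -> illegal
(5,0): no bracket -> illegal
(5,2): no bracket -> illegal
(5,3): no bracket -> illegal
(5,4): flips 1 -> legal
(5,6): no bracket -> illegal
(6,0): no bracket -> illegal
(6,1): no bracket -> illegal
(6,2): no bracket -> illegal
(6,4): no bracket -> illegal
(6,5): no bracket -> illegal
(6,6): no bracket -> illegal

Answer: (2,1) (3,1) (3,2) (4,1) (4,5) (5,4)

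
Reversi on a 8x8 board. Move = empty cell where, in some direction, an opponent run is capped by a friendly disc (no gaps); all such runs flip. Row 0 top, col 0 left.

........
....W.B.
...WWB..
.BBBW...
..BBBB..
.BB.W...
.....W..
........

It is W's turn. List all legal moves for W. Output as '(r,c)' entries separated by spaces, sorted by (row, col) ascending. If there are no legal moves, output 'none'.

(0,5): no bracket -> illegal
(0,6): no bracket -> illegal
(0,7): flips 2 -> legal
(1,5): no bracket -> illegal
(1,7): no bracket -> illegal
(2,0): no bracket -> illegal
(2,1): flips 2 -> legal
(2,2): no bracket -> illegal
(2,6): flips 1 -> legal
(2,7): no bracket -> illegal
(3,0): flips 3 -> legal
(3,5): no bracket -> illegal
(3,6): flips 2 -> legal
(4,0): no bracket -> illegal
(4,1): flips 1 -> legal
(4,6): no bracket -> illegal
(5,0): no bracket -> illegal
(5,3): flips 2 -> legal
(5,5): no bracket -> illegal
(5,6): flips 1 -> legal
(6,0): flips 3 -> legal
(6,1): flips 2 -> legal
(6,2): no bracket -> illegal
(6,3): no bracket -> illegal

Answer: (0,7) (2,1) (2,6) (3,0) (3,6) (4,1) (5,3) (5,6) (6,0) (6,1)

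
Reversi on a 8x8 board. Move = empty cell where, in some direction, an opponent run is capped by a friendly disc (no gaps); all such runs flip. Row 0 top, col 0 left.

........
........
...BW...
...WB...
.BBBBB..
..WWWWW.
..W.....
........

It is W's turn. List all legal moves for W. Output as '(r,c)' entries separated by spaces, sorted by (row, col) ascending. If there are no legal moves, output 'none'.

(1,2): flips 3 -> legal
(1,3): flips 1 -> legal
(1,4): no bracket -> illegal
(2,2): flips 1 -> legal
(2,5): flips 2 -> legal
(3,0): flips 1 -> legal
(3,1): flips 1 -> legal
(3,2): flips 2 -> legal
(3,5): flips 3 -> legal
(3,6): flips 1 -> legal
(4,0): no bracket -> illegal
(4,6): no bracket -> illegal
(5,0): no bracket -> illegal
(5,1): flips 1 -> legal

Answer: (1,2) (1,3) (2,2) (2,5) (3,0) (3,1) (3,2) (3,5) (3,6) (5,1)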